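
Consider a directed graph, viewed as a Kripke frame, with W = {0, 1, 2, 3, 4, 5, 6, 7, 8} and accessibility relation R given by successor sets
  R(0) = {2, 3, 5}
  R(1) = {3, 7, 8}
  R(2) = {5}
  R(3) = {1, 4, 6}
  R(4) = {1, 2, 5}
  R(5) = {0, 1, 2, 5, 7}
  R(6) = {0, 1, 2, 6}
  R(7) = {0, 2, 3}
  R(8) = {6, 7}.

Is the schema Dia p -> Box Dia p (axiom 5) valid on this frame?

By correspondence theory, 5 is valid on a frame iff R is Euclidean.
Euclidean: no — 0 R 2 and 0 R 3, but not 2 R 3.

No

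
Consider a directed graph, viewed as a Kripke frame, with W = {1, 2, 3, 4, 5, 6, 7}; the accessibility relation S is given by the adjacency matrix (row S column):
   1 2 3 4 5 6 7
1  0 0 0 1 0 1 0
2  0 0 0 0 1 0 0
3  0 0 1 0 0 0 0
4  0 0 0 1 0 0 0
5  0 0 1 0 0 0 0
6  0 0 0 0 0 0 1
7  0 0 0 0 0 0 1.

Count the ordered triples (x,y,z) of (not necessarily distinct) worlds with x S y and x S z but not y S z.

Enumerating: (1,4,6), (1,6,4), (1,6,6), (2,5,5).

4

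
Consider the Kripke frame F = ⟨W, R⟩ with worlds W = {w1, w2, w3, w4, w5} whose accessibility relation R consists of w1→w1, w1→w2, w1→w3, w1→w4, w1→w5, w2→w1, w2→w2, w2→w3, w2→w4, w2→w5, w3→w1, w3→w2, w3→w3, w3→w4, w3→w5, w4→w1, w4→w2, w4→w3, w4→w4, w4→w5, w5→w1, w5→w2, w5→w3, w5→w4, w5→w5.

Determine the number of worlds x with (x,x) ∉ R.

R is reflexive; there are no such worlds.

0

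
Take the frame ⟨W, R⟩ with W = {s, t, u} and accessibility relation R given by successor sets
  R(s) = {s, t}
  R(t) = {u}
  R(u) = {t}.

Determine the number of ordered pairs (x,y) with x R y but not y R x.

Enumerating: (s,t).

1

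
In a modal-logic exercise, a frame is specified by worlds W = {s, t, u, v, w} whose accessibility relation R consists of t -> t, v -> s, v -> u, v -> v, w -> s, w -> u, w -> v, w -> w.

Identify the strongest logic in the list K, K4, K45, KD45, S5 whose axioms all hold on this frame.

Transitive (axiom 4): yes — every two-step R-path is closed by a direct edge.
Euclidean (axiom 5): no — v R s and v R u, but not s R u.
Serial (axiom D): no — s has no R-successor.
Reflexive (axiom T): no — s is not related to itself.
So F validates K, K4; K45 would additionally require R to be Euclidean. The strongest is K4.

K4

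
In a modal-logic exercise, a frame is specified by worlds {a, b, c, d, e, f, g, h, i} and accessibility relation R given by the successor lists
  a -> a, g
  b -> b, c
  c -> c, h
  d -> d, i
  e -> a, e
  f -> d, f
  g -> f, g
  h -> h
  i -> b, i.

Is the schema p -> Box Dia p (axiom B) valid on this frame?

By correspondence theory, B is valid on a frame iff R is symmetric.
Symmetric: no — a R g but not g R a.

No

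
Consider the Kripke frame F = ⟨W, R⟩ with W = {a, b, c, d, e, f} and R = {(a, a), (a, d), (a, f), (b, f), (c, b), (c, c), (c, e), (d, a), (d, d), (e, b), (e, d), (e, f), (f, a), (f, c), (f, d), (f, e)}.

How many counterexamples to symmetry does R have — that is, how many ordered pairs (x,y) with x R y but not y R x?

Enumerating: (b,f), (c,b), (c,e), (e,b), (e,d), (f,c), (f,d).

7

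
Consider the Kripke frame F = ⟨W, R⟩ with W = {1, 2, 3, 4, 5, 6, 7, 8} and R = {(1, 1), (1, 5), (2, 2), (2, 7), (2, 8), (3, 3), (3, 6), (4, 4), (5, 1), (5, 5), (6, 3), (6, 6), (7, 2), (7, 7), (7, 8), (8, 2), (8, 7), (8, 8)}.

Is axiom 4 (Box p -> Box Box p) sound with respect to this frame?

Axiom 4 corresponds to the accessibility relation being transitive.
Transitive: yes — every two-step R-path is closed by a direct edge.

Yes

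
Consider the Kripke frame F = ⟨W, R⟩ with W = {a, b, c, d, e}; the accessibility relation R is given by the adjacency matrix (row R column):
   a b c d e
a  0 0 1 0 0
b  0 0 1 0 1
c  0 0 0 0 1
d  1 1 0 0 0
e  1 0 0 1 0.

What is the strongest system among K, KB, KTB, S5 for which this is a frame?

Symmetric (axiom B): no — a R c but not c R a.
Reflexive (axiom T): no — a is not related to itself.
Euclidean (axiom 5): no — b R e and b R c, but not e R c.
So F validates K; KB would additionally require R to be symmetric. The strongest is K.

K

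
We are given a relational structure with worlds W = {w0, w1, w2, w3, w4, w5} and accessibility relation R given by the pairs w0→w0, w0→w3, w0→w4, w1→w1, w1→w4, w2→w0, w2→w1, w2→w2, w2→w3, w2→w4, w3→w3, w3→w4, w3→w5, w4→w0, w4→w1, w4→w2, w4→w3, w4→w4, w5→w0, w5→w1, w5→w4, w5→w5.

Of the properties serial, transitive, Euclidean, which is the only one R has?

serial

Serial: yes — every world has a successor (e.g. w0 R w0).
Transitive: no — w0 R w3 and w3 R w5, but not w0 R w5.
Euclidean: no — w2 R w0 and w2 R w1, but not w0 R w1.
Only serial holds.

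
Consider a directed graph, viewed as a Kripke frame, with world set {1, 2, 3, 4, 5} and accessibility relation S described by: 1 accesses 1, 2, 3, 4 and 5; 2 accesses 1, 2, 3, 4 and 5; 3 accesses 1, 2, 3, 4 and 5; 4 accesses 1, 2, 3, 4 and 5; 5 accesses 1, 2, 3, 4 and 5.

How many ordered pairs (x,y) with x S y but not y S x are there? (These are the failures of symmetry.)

0

S is symmetric; there are no such tuples.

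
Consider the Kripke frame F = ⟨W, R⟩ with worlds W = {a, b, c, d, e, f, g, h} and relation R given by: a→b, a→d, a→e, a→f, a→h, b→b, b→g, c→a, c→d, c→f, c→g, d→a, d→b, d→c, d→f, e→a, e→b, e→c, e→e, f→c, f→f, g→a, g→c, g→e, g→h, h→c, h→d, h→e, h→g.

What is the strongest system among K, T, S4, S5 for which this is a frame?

Reflexive (axiom T): no — a is not related to itself.
Transitive (axiom 4): no — a R b and b R g, but not a R g.
Euclidean (axiom 5): no — a R b and a R d, but not b R d.
So F validates K; T would additionally require R to be reflexive. The strongest is K.

K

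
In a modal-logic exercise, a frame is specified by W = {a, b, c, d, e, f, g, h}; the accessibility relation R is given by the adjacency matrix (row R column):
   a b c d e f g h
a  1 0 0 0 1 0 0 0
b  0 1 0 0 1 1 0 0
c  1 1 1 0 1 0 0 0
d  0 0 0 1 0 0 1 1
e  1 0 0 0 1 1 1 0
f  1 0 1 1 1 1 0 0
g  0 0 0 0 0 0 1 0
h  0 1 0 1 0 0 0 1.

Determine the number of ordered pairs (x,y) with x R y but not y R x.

Enumerating: (b,e), (b,f), (c,a), (c,b), (c,e), (d,g), (e,g), (f,a), (f,c), (f,d), (h,b).

11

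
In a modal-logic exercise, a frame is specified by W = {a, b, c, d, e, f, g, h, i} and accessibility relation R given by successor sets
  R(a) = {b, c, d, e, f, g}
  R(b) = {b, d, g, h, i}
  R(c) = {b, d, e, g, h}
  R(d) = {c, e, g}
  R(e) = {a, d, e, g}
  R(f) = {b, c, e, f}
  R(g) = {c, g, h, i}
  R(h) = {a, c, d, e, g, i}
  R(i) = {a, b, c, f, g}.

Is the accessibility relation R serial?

Serial: yes — every world has a successor (e.g. a R b).

Yes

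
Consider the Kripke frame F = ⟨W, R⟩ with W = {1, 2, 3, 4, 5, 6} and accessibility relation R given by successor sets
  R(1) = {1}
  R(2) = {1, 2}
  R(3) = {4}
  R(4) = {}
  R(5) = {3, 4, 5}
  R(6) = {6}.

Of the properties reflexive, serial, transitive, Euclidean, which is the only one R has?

transitive

Reflexive: no — 3 is not related to itself.
Serial: no — 4 has no R-successor.
Transitive: yes — every two-step R-path is closed by a direct edge.
Euclidean: no — 5 R 4 and 5 R 3, but not 4 R 3.
Only transitive holds.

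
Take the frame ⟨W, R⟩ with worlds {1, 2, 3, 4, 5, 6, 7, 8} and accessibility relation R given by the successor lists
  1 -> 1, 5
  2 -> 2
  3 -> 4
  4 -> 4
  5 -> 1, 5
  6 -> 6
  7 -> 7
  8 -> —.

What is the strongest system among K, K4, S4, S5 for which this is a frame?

K4

Transitive (axiom 4): yes — every two-step R-path is closed by a direct edge.
Reflexive (axiom T): no — 3 is not related to itself.
Euclidean (axiom 5): yes — any two successors of a common world are R-related.
So F validates K, K4; S4 would additionally require R to be reflexive. The strongest is K4.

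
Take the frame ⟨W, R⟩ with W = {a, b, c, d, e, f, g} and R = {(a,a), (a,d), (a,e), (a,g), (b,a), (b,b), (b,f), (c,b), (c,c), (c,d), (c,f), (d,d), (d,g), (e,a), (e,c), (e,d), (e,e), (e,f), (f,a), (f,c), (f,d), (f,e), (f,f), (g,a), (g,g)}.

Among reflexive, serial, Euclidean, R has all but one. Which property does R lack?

Euclidean

Reflexive: yes — every world is R-related to itself.
Serial: yes — every world has a successor (e.g. a R a).
Euclidean: no — a R d and a R e, but not d R e.
Only Euclidean fails.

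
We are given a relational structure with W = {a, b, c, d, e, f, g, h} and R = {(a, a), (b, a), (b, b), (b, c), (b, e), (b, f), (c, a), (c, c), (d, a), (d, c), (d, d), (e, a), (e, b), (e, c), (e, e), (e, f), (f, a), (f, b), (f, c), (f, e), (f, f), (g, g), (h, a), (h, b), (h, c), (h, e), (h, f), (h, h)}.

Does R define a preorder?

Reflexive: yes — every world is R-related to itself.
Transitive: yes — every two-step R-path is closed by a direct edge.
So R is a preorder.

Yes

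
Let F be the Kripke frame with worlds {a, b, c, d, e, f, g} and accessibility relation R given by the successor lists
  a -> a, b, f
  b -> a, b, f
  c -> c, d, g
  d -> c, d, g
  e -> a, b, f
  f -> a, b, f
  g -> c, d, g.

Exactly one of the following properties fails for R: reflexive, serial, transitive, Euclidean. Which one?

Reflexive: no — e is not related to itself.
Serial: yes — every world has a successor (e.g. a R a).
Transitive: yes — every two-step R-path is closed by a direct edge.
Euclidean: yes — any two successors of a common world are R-related.
Only reflexive fails.

reflexive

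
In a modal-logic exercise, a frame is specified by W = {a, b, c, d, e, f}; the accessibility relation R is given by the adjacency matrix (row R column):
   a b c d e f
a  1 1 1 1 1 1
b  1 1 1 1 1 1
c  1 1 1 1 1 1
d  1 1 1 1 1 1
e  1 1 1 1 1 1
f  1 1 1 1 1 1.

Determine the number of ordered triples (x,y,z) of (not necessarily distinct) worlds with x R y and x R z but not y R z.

R is Euclidean; there are no such tuples.

0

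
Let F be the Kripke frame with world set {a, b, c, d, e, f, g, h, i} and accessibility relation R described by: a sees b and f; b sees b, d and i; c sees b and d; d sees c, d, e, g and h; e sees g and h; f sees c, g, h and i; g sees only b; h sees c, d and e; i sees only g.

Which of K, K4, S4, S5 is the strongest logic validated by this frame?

K

Transitive (axiom 4): no — a R b and b R d, but not a R d.
Reflexive (axiom T): no — a is not related to itself.
Euclidean (axiom 5): no — a R b and a R f, but not b R f.
So F validates K; K4 would additionally require R to be transitive. The strongest is K.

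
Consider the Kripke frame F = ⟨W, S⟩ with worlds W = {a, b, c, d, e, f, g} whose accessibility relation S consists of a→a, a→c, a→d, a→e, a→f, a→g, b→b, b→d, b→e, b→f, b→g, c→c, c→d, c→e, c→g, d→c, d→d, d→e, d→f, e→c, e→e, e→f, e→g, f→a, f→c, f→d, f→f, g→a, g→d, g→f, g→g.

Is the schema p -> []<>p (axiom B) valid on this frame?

By correspondence theory, B is valid on a frame iff S is symmetric.
Symmetric: no — a S c but not c S a.

No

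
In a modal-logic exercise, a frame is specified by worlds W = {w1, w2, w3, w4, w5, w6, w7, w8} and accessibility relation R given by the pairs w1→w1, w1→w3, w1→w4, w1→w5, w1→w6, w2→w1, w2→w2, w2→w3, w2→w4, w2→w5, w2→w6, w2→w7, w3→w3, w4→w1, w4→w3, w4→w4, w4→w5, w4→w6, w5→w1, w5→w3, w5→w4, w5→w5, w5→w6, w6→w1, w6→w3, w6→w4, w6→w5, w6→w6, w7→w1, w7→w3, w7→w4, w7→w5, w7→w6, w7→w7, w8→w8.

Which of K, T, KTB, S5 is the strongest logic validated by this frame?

Reflexive (axiom T): yes — every world is R-related to itself.
Symmetric (axiom B): no — w1 R w3 but not w3 R w1.
Euclidean (axiom 5): no — w1 R w3 and w1 R w4, but not w3 R w4.
So F validates K, T; KTB would additionally require R to be symmetric. The strongest is T.

T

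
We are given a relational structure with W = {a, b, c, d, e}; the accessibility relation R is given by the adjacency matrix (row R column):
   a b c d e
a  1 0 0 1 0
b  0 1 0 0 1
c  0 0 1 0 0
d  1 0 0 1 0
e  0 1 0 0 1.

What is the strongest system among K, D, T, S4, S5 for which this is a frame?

S5

Serial (axiom D): yes — every world has a successor (e.g. a R a).
Reflexive (axiom T): yes — every world is R-related to itself.
Transitive (axiom 4): yes — every two-step R-path is closed by a direct edge.
Euclidean (axiom 5): yes — any two successors of a common world are R-related.
So F validates K, D, T, S4, S5. The strongest is S5.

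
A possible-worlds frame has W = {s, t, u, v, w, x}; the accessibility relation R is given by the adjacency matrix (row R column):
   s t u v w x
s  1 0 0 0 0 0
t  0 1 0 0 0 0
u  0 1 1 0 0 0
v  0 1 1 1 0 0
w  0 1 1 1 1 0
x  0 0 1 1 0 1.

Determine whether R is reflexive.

Reflexive: yes — every world is R-related to itself.

Yes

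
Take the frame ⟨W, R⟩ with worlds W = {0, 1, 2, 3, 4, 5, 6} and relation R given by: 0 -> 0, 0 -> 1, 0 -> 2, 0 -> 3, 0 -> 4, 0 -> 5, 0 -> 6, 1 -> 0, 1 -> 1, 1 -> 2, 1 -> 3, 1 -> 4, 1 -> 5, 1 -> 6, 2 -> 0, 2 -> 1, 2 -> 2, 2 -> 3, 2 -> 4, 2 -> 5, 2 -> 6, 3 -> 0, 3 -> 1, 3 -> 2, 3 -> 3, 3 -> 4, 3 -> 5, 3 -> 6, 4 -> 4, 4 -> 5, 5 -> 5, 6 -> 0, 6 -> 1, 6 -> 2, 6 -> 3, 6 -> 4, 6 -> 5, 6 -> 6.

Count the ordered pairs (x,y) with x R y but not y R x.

11

Enumerating: (0,4), (0,5), (1,4), (1,5), (2,4), (2,5), (3,4), (3,5), (4,5), (6,4), (6,5).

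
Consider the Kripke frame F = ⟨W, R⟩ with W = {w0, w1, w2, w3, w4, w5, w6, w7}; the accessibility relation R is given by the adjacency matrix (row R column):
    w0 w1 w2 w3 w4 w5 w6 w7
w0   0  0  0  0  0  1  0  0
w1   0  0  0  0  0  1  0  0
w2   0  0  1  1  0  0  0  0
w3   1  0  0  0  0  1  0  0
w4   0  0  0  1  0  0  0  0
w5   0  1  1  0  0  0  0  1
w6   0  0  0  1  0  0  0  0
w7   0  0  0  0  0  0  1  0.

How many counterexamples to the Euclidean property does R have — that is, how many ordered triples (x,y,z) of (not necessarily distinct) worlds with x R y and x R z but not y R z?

18

Enumerating: (w0,w5,w5), (w1,w5,w5), (w2,w3,w2), (w2,w3,w3), (w3,w0,w0), (w3,w5,w0), (w3,w5,w5), (w4,w3,w3), (w5,w1,w1), (w5,w1,w2), (w5,w1,w7), (w5,w2,w1), (w5,w2,w7), (w5,w7,w1), (w5,w7,w2), (w5,w7,w7), (w6,w3,w3), (w7,w6,w6).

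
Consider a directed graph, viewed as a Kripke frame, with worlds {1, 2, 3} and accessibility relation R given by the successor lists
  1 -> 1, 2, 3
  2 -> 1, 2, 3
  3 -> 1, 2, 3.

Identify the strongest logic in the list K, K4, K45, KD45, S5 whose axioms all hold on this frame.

S5

Transitive (axiom 4): yes — every two-step R-path is closed by a direct edge.
Euclidean (axiom 5): yes — any two successors of a common world are R-related.
Serial (axiom D): yes — every world has a successor (e.g. 1 R 1).
Reflexive (axiom T): yes — every world is R-related to itself.
So F validates K, K4, K45, KD45, S5. The strongest is S5.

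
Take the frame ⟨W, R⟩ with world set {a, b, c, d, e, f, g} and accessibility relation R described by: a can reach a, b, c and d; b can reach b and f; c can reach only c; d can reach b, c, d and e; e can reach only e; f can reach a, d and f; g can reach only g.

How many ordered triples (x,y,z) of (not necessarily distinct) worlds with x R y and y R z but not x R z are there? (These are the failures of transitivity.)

10

Enumerating: (a,b,f), (a,d,e), (b,f,a), (b,f,d), (d,b,f), (f,a,b), (f,a,c), (f,d,b), (f,d,c), (f,d,e).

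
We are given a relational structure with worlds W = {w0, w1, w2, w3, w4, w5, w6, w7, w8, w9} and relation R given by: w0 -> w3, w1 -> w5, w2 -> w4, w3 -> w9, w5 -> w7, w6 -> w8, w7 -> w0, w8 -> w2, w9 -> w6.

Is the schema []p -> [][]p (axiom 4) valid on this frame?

No

Axiom 4 corresponds to the accessibility relation being transitive.
Transitive: no — w0 R w3 and w3 R w9, but not w0 R w9.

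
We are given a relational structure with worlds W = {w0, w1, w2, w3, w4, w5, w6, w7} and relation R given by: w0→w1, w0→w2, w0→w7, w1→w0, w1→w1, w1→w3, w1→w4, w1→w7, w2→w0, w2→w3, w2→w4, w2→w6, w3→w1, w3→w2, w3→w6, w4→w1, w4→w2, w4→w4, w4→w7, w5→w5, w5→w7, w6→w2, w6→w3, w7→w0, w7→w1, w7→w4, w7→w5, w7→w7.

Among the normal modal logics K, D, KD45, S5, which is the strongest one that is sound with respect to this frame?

Serial (axiom D): yes — every world has a successor (e.g. w0 R w1).
Euclidean (axiom 5): no — w0 R w1 and w0 R w2, but not w1 R w2.
Transitive (axiom 4): no — w0 R w1 and w1 R w3, but not w0 R w3.
Reflexive (axiom T): no — w0 is not related to itself.
So F validates K, D; KD45 would additionally require R to be Euclidean and transitive. The strongest is D.

D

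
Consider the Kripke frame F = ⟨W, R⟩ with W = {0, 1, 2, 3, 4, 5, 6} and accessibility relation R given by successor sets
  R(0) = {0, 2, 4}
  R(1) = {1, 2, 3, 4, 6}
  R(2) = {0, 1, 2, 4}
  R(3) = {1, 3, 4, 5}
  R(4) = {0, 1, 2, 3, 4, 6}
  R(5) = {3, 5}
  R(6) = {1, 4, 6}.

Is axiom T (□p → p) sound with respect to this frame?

Yes

Axiom T corresponds to the accessibility relation being reflexive.
Reflexive: yes — every world is R-related to itself.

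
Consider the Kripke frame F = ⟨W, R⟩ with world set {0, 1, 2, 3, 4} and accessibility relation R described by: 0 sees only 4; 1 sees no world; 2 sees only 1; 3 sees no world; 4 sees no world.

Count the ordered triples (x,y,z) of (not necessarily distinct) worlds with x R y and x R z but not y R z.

Enumerating: (0,4,4), (2,1,1).

2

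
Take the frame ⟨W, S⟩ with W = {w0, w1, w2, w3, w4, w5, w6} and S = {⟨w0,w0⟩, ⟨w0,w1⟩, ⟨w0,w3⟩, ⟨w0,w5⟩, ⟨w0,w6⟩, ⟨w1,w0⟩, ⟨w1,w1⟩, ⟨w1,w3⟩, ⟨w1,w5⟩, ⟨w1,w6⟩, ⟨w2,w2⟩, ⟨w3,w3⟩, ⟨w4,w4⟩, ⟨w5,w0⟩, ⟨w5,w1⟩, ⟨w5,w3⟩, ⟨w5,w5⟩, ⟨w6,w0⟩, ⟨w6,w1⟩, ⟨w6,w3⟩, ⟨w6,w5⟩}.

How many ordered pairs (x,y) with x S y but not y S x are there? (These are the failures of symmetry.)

Enumerating: (w0,w3), (w1,w3), (w5,w3), (w6,w3), (w6,w5).

5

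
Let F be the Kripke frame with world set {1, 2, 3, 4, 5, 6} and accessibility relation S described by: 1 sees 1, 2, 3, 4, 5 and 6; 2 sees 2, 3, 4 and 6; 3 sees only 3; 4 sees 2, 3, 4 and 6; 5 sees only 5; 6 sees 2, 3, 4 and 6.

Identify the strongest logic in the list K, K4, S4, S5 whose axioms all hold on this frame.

Transitive (axiom 4): yes — every two-step S-path is closed by a direct edge.
Reflexive (axiom T): yes — every world is S-related to itself.
Euclidean (axiom 5): no — 1 S 2 and 1 S 5, but not 2 S 5.
So F validates K, K4, S4; S5 would additionally require S to be Euclidean. The strongest is S4.

S4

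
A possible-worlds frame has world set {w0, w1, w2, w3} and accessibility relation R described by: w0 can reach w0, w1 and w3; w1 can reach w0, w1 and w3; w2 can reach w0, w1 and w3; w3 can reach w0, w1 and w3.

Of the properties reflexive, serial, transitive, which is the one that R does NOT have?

reflexive

Reflexive: no — w2 is not related to itself.
Serial: yes — every world has a successor (e.g. w0 R w0).
Transitive: yes — every two-step R-path is closed by a direct edge.
Only reflexive fails.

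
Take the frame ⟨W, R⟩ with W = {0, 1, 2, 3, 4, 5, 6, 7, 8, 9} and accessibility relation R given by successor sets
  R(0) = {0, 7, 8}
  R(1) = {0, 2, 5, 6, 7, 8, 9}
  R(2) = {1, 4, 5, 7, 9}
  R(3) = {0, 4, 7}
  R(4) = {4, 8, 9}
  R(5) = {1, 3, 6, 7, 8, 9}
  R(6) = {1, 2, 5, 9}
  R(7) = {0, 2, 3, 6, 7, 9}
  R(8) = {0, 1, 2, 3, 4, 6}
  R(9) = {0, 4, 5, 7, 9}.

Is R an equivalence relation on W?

No

Reflexive: no — 1 is not related to itself.
Symmetric: no — 1 R 0 but not 0 R 1.
Transitive: no — 0 R 7 and 7 R 2, but not 0 R 2.
So R is not an equivalence relation.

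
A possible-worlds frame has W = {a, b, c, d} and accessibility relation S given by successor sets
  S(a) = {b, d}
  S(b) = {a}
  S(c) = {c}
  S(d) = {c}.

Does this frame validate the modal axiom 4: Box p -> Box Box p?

No

Axiom 4 corresponds to the accessibility relation being transitive.
Transitive: no — a S d and d S c, but not a S c.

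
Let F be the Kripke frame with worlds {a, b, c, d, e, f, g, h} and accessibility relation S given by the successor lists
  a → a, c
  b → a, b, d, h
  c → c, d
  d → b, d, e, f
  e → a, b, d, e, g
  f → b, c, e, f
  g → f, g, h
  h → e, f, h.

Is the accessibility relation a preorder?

Reflexive: yes — every world is S-related to itself.
Transitive: no — a S c and c S d, but not a S d.
So S is not a preorder.

No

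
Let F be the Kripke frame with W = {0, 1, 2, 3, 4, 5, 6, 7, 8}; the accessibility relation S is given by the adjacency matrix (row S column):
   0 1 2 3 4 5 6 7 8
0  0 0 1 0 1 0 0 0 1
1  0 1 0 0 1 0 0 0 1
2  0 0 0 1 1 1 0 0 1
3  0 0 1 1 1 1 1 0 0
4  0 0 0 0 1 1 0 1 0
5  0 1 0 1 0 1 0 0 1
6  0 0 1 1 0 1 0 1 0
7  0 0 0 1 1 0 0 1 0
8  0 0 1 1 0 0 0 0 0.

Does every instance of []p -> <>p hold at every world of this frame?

Axiom D corresponds to the accessibility relation being serial.
Serial: yes — every world has a successor (e.g. 0 S 2).

Yes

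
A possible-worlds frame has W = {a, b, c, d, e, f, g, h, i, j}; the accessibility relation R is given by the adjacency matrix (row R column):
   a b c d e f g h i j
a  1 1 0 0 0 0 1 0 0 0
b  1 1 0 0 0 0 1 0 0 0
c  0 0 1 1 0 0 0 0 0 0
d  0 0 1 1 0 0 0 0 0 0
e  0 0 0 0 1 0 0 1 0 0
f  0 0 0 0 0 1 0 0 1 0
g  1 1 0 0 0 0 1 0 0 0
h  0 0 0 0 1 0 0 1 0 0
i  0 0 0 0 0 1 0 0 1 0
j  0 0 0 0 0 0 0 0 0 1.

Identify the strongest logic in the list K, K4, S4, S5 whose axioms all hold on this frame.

S5

Transitive (axiom 4): yes — every two-step R-path is closed by a direct edge.
Reflexive (axiom T): yes — every world is R-related to itself.
Euclidean (axiom 5): yes — any two successors of a common world are R-related.
So F validates K, K4, S4, S5. The strongest is S5.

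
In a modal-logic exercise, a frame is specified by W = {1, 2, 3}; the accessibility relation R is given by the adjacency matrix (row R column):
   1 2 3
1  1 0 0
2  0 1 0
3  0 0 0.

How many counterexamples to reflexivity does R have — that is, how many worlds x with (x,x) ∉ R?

1

Enumerating: 3.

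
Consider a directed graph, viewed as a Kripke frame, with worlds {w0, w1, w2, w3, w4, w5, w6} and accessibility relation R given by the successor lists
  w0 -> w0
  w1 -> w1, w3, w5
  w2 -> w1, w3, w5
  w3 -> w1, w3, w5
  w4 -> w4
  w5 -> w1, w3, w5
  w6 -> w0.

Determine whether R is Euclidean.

Yes

Euclidean: yes — any two successors of a common world are R-related.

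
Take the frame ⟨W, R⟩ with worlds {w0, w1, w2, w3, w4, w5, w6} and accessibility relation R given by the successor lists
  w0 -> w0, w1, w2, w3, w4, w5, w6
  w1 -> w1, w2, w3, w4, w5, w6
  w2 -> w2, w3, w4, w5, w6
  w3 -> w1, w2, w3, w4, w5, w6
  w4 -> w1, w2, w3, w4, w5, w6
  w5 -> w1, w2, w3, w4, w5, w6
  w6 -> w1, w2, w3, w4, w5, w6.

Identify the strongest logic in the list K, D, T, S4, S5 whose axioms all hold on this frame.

T

Serial (axiom D): yes — every world has a successor (e.g. w0 R w0).
Reflexive (axiom T): yes — every world is R-related to itself.
Transitive (axiom 4): no — w2 R w3 and w3 R w1, but not w2 R w1.
Euclidean (axiom 5): no — w0 R w2 and w0 R w1, but not w2 R w1.
So F validates K, D, T; S4 would additionally require R to be transitive. The strongest is T.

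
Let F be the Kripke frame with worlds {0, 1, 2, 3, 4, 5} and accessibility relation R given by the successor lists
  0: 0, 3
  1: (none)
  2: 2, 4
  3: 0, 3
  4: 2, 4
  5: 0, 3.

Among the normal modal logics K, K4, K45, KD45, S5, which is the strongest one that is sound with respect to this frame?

Transitive (axiom 4): yes — every two-step R-path is closed by a direct edge.
Euclidean (axiom 5): yes — any two successors of a common world are R-related.
Serial (axiom D): no — 1 has no R-successor.
Reflexive (axiom T): no — 1 is not related to itself.
So F validates K, K4, K45; KD45 would additionally require R to be serial. The strongest is K45.

K45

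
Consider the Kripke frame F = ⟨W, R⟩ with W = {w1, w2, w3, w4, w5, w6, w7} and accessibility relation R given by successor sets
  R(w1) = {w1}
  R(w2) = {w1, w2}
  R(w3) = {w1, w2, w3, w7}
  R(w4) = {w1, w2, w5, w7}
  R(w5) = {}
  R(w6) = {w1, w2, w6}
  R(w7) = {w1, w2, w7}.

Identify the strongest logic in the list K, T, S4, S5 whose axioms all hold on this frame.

Reflexive (axiom T): no — w4 is not related to itself.
Transitive (axiom 4): yes — every two-step R-path is closed by a direct edge.
Euclidean (axiom 5): no — w3 R w1 and w3 R w2, but not w1 R w2.
So F validates K; T would additionally require R to be reflexive. The strongest is K.

K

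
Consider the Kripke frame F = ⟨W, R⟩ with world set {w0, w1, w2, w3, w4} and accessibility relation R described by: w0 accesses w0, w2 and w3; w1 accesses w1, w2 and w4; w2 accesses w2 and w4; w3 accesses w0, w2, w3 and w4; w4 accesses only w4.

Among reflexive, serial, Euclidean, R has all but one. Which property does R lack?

Euclidean

Reflexive: yes — every world is R-related to itself.
Serial: yes — every world has a successor (e.g. w0 R w0).
Euclidean: no — w0 R w2 and w0 R w3, but not w2 R w3.
Only Euclidean fails.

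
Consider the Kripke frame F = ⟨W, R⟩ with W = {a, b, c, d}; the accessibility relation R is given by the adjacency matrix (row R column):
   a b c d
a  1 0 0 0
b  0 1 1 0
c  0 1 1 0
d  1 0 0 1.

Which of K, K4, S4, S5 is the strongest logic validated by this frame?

Transitive (axiom 4): yes — every two-step R-path is closed by a direct edge.
Reflexive (axiom T): yes — every world is R-related to itself.
Euclidean (axiom 5): no — d R a and d R d, but not a R d.
So F validates K, K4, S4; S5 would additionally require R to be Euclidean. The strongest is S4.

S4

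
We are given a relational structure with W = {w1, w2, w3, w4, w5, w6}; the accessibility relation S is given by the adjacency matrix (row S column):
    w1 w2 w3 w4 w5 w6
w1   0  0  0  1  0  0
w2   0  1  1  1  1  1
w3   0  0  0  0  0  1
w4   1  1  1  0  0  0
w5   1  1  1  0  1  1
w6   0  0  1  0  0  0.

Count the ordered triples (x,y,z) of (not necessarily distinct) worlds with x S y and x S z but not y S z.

Enumerating: (w1,w4,w4), (w2,w3,w2), (w2,w3,w3), (w2,w3,w4), (w2,w3,w5), (w2,w4,w4), (w2,w4,w5), (w2,w4,w6), (w2,w5,w4), (w2,w6,w2), (w2,w6,w4), (w2,w6,w5), … and 24 more.
Total: 36.

36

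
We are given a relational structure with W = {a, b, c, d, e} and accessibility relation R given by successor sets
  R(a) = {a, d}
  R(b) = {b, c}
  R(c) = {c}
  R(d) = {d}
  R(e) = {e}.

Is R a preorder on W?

Reflexive: yes — every world is R-related to itself.
Transitive: yes — every two-step R-path is closed by a direct edge.
So R is a preorder.

Yes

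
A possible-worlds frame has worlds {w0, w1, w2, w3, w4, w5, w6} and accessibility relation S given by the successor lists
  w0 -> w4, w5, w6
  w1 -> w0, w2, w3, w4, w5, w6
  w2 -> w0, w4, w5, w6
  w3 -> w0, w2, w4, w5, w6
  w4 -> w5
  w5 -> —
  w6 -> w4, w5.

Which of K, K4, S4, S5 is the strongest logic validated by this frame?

Transitive (axiom 4): yes — every two-step S-path is closed by a direct edge.
Reflexive (axiom T): no — w0 is not related to itself.
Euclidean (axiom 5): no — w0 S w4 and w0 S w6, but not w4 S w6.
So F validates K, K4; S4 would additionally require S to be reflexive. The strongest is K4.

K4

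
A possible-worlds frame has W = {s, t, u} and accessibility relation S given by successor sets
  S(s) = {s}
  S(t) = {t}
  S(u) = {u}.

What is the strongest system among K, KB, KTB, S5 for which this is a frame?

Symmetric (axiom B): yes — every pair in S has its reverse in S.
Reflexive (axiom T): yes — every world is S-related to itself.
Euclidean (axiom 5): yes — any two successors of a common world are S-related.
So F validates K, KB, KTB, S5. The strongest is S5.

S5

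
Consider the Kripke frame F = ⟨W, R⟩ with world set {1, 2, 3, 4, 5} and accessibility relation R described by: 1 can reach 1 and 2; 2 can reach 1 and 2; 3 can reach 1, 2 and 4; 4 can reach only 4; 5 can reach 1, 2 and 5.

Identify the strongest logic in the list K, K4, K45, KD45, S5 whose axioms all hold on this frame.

K4

Transitive (axiom 4): yes — every two-step R-path is closed by a direct edge.
Euclidean (axiom 5): no — 3 R 1 and 3 R 4, but not 1 R 4.
Serial (axiom D): yes — every world has a successor (e.g. 1 R 1).
Reflexive (axiom T): no — 3 is not related to itself.
So F validates K, K4; K45 would additionally require R to be Euclidean. The strongest is K4.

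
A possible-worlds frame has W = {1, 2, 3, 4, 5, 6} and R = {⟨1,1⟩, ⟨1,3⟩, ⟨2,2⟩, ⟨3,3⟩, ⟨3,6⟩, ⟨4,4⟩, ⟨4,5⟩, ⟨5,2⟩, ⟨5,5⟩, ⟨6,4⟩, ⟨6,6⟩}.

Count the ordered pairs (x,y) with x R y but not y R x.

Enumerating: (1,3), (3,6), (4,5), (5,2), (6,4).

5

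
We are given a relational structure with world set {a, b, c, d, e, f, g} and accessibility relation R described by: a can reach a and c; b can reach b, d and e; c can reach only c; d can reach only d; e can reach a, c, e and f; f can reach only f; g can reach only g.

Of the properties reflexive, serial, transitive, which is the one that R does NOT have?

transitive

Reflexive: yes — every world is R-related to itself.
Serial: yes — every world has a successor (e.g. a R a).
Transitive: no — b R e and e R a, but not b R a.
Only transitive fails.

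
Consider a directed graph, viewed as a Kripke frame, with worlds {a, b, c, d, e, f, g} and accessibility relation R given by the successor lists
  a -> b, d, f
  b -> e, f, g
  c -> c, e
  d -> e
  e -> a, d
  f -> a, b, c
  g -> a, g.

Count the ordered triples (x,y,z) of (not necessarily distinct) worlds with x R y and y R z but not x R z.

27

Enumerating: (a,b,e), (a,b,g), (a,d,e), (a,f,a), (a,f,c), (b,e,a), (b,e,d), (b,f,a), (b,f,b), (b,f,c), (b,g,a), (c,e,a), … and 15 more.
Total: 27.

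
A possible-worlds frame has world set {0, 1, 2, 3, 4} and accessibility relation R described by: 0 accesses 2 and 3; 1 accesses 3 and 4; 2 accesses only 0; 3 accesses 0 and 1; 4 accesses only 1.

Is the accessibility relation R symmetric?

Symmetric: yes — every pair in R has its reverse in R.

Yes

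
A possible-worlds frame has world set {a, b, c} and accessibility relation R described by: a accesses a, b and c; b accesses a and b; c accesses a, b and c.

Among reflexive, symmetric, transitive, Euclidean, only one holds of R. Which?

reflexive

Reflexive: yes — every world is R-related to itself.
Symmetric: no — c R b but not b R c.
Transitive: no — b R a and a R c, but not b R c.
Euclidean: no — a R b and a R c, but not b R c.
Only reflexive holds.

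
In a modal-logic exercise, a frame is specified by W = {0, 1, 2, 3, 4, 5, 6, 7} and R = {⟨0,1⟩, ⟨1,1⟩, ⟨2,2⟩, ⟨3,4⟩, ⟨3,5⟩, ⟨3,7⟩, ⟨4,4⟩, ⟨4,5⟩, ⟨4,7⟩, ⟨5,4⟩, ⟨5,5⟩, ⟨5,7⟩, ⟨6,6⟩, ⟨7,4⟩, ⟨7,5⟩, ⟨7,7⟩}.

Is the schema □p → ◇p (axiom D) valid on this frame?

Yes

By correspondence theory, D is valid on a frame iff R is serial.
Serial: yes — every world has a successor (e.g. 0 R 1).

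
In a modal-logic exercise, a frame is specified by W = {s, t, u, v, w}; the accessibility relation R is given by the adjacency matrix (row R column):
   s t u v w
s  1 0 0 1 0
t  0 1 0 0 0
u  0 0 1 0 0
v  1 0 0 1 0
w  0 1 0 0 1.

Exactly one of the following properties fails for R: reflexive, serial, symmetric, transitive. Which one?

symmetric

Reflexive: yes — every world is R-related to itself.
Serial: yes — every world has a successor (e.g. s R s).
Symmetric: no — w R t but not t R w.
Transitive: yes — every two-step R-path is closed by a direct edge.
Only symmetric fails.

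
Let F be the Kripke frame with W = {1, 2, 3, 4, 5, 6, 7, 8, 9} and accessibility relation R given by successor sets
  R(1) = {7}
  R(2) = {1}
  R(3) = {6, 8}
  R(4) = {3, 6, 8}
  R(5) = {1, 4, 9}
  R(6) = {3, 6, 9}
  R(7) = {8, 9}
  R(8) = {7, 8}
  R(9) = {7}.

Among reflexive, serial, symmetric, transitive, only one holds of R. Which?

serial

Reflexive: no — 1 is not related to itself.
Serial: yes — every world has a successor (e.g. 1 R 7).
Symmetric: no — 1 R 7 but not 7 R 1.
Transitive: no — 1 R 7 and 7 R 8, but not 1 R 8.
Only serial holds.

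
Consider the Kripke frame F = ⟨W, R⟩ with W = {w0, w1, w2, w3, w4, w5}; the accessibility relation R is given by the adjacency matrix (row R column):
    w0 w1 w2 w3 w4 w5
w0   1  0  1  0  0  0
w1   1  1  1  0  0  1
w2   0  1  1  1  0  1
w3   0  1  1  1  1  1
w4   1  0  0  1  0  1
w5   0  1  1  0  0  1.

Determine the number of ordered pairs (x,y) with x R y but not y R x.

Enumerating: (w0,w2), (w1,w0), (w3,w1), (w3,w5), (w4,w0), (w4,w5).

6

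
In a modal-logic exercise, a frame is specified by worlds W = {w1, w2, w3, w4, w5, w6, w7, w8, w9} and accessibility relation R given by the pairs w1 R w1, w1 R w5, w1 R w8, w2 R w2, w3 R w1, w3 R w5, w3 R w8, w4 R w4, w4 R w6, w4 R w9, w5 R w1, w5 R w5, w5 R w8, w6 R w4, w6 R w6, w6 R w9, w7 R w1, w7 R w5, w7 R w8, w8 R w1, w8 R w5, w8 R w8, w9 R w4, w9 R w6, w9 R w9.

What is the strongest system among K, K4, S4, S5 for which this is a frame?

Transitive (axiom 4): yes — every two-step R-path is closed by a direct edge.
Reflexive (axiom T): no — w3 is not related to itself.
Euclidean (axiom 5): yes — any two successors of a common world are R-related.
So F validates K, K4; S4 would additionally require R to be reflexive. The strongest is K4.

K4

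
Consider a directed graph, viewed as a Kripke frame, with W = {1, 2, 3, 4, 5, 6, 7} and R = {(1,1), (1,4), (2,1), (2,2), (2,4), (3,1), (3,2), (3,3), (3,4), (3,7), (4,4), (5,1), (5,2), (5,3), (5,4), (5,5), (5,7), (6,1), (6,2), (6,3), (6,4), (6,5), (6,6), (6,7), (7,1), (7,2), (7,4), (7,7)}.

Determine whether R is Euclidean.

Euclidean: no — 2 R 4 and 2 R 1, but not 4 R 1.

No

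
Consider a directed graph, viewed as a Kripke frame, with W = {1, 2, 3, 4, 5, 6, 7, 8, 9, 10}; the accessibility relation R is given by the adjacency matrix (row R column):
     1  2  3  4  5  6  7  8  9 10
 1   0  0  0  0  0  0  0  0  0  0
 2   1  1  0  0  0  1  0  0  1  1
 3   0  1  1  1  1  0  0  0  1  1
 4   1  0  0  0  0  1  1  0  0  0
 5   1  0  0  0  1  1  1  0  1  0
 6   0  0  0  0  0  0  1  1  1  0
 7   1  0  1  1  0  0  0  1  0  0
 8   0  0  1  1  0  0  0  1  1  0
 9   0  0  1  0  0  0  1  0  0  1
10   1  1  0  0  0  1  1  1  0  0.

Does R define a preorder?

No

Reflexive: no — 1 is not related to itself.
Transitive: no — 10 R 2 and 2 R 9, but not 10 R 9.
So R is not a preorder.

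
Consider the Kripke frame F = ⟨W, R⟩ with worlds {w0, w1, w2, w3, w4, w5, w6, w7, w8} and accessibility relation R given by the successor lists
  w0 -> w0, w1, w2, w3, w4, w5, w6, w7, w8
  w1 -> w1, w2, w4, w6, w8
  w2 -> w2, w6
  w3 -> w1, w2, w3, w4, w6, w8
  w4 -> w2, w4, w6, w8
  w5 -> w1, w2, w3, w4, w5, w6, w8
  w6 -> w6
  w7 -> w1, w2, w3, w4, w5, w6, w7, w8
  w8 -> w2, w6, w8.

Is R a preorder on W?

Yes

Reflexive: yes — every world is R-related to itself.
Transitive: yes — every two-step R-path is closed by a direct edge.
So R is a preorder.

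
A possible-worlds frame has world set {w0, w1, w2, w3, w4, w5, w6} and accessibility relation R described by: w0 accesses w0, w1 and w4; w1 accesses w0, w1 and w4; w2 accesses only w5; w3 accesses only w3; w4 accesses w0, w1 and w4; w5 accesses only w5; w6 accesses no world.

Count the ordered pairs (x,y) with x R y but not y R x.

Enumerating: (w2,w5).

1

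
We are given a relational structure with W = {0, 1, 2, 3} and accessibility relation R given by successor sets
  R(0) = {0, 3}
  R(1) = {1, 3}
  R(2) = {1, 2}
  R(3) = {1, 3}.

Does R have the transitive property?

No

Transitive: no — 0 R 3 and 3 R 1, but not 0 R 1.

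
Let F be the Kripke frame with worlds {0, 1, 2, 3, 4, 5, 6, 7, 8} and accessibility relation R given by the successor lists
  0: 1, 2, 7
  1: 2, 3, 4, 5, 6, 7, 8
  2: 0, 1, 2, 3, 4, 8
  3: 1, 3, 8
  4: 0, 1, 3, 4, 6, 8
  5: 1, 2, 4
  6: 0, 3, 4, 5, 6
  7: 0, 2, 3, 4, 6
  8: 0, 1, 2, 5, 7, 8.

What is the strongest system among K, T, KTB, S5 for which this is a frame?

K

Reflexive (axiom T): no — 0 is not related to itself.
Symmetric (axiom B): no — 0 R 1 but not 1 R 0.
Euclidean (axiom 5): no — 0 R 2 and 0 R 7, but not 2 R 7.
So F validates K; T would additionally require R to be reflexive. The strongest is K.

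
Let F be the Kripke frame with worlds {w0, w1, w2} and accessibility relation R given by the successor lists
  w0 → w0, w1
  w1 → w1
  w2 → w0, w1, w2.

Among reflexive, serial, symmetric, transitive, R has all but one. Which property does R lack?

Reflexive: yes — every world is R-related to itself.
Serial: yes — every world has a successor (e.g. w0 R w0).
Symmetric: no — w0 R w1 but not w1 R w0.
Transitive: yes — every two-step R-path is closed by a direct edge.
Only symmetric fails.

symmetric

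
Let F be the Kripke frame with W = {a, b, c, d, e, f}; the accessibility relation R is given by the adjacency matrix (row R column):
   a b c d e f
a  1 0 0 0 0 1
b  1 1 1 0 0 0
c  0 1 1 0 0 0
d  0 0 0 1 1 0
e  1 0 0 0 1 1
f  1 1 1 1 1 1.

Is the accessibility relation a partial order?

No

Reflexive: yes — every world is R-related to itself.
Transitive: no — a R f and f R b, but not a R b.
Antisymmetric: no — a R f and f R a with a ≠ f.
So R is not a partial order.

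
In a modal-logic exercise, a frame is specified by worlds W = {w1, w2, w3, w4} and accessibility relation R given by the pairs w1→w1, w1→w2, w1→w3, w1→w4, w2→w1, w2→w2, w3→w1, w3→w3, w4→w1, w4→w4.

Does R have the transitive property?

Transitive: no — w2 R w1 and w1 R w3, but not w2 R w3.

No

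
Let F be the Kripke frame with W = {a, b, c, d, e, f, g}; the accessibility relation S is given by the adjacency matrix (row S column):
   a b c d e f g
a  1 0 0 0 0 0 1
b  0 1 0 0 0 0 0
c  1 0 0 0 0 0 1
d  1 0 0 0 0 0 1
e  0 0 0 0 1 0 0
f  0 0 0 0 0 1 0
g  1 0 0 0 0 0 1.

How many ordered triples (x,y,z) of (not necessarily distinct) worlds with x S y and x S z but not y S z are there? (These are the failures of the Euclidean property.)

0

S is Euclidean; there are no such tuples.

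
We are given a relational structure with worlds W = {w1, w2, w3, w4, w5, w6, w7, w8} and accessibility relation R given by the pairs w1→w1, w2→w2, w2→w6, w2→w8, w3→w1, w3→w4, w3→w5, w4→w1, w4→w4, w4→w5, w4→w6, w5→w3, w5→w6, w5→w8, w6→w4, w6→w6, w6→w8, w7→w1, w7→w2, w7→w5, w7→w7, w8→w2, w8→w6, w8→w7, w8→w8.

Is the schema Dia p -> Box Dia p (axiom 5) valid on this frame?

No

The schema 5 characterises exactly the Euclidean frames.
Euclidean: no — w3 R w1 and w3 R w4, but not w1 R w4.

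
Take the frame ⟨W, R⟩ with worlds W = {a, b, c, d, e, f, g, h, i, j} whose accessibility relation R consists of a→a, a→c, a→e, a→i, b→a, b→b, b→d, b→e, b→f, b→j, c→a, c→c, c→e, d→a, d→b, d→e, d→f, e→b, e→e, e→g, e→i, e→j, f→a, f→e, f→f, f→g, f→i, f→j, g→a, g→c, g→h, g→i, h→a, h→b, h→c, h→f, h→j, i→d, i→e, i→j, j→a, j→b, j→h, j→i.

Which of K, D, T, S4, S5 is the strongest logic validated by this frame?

Serial (axiom D): yes — every world has a successor (e.g. a R a).
Reflexive (axiom T): no — d is not related to itself.
Transitive (axiom 4): no — a R e and e R b, but not a R b.
Euclidean (axiom 5): no — a R c and a R i, but not c R i.
So F validates K, D; T would additionally require R to be reflexive. The strongest is D.

D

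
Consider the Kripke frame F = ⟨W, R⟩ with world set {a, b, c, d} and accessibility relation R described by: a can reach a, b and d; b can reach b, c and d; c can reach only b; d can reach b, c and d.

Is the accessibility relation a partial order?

No

Reflexive: no — c is not related to itself.
Transitive: no — a R b and b R c, but not a R c.
Antisymmetric: no — b R c and c R b with b ≠ c.
So R is not a partial order.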